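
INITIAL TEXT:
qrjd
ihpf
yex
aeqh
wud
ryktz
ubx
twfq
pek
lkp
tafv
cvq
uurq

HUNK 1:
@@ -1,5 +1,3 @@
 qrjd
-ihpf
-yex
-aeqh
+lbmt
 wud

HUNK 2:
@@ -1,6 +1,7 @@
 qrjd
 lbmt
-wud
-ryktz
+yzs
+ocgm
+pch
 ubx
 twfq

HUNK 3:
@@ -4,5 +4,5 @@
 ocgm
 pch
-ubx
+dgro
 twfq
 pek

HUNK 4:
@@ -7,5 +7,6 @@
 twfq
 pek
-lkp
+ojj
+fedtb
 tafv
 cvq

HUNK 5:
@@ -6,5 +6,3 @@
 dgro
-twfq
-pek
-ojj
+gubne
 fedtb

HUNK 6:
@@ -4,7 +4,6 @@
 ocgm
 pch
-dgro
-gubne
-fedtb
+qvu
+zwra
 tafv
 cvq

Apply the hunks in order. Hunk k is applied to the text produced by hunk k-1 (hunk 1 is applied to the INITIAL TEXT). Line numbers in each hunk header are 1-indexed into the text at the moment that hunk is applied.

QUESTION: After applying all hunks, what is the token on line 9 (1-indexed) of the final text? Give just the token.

Hunk 1: at line 1 remove [ihpf,yex,aeqh] add [lbmt] -> 11 lines: qrjd lbmt wud ryktz ubx twfq pek lkp tafv cvq uurq
Hunk 2: at line 1 remove [wud,ryktz] add [yzs,ocgm,pch] -> 12 lines: qrjd lbmt yzs ocgm pch ubx twfq pek lkp tafv cvq uurq
Hunk 3: at line 4 remove [ubx] add [dgro] -> 12 lines: qrjd lbmt yzs ocgm pch dgro twfq pek lkp tafv cvq uurq
Hunk 4: at line 7 remove [lkp] add [ojj,fedtb] -> 13 lines: qrjd lbmt yzs ocgm pch dgro twfq pek ojj fedtb tafv cvq uurq
Hunk 5: at line 6 remove [twfq,pek,ojj] add [gubne] -> 11 lines: qrjd lbmt yzs ocgm pch dgro gubne fedtb tafv cvq uurq
Hunk 6: at line 4 remove [dgro,gubne,fedtb] add [qvu,zwra] -> 10 lines: qrjd lbmt yzs ocgm pch qvu zwra tafv cvq uurq
Final line 9: cvq

Answer: cvq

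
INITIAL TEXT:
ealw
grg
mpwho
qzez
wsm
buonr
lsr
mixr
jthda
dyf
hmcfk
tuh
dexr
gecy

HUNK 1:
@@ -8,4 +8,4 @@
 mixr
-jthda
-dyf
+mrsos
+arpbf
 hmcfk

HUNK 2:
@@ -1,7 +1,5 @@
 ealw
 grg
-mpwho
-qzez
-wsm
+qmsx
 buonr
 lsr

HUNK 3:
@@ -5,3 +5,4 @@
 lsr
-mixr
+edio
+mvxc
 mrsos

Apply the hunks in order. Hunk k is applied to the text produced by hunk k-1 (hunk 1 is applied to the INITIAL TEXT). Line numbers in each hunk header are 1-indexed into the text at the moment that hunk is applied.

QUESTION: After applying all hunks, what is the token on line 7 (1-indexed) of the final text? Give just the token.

Hunk 1: at line 8 remove [jthda,dyf] add [mrsos,arpbf] -> 14 lines: ealw grg mpwho qzez wsm buonr lsr mixr mrsos arpbf hmcfk tuh dexr gecy
Hunk 2: at line 1 remove [mpwho,qzez,wsm] add [qmsx] -> 12 lines: ealw grg qmsx buonr lsr mixr mrsos arpbf hmcfk tuh dexr gecy
Hunk 3: at line 5 remove [mixr] add [edio,mvxc] -> 13 lines: ealw grg qmsx buonr lsr edio mvxc mrsos arpbf hmcfk tuh dexr gecy
Final line 7: mvxc

Answer: mvxc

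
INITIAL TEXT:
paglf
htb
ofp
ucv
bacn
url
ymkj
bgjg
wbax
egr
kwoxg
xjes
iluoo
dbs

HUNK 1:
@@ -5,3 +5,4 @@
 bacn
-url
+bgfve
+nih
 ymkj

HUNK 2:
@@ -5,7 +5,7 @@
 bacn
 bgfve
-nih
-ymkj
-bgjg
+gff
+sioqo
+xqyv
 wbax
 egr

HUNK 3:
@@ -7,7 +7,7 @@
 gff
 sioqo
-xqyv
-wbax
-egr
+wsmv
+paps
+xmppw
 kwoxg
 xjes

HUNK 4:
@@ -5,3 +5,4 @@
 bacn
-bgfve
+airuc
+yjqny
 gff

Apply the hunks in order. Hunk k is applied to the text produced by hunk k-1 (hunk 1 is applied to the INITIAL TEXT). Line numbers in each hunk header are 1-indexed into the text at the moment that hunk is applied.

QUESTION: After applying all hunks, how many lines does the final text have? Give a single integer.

Hunk 1: at line 5 remove [url] add [bgfve,nih] -> 15 lines: paglf htb ofp ucv bacn bgfve nih ymkj bgjg wbax egr kwoxg xjes iluoo dbs
Hunk 2: at line 5 remove [nih,ymkj,bgjg] add [gff,sioqo,xqyv] -> 15 lines: paglf htb ofp ucv bacn bgfve gff sioqo xqyv wbax egr kwoxg xjes iluoo dbs
Hunk 3: at line 7 remove [xqyv,wbax,egr] add [wsmv,paps,xmppw] -> 15 lines: paglf htb ofp ucv bacn bgfve gff sioqo wsmv paps xmppw kwoxg xjes iluoo dbs
Hunk 4: at line 5 remove [bgfve] add [airuc,yjqny] -> 16 lines: paglf htb ofp ucv bacn airuc yjqny gff sioqo wsmv paps xmppw kwoxg xjes iluoo dbs
Final line count: 16

Answer: 16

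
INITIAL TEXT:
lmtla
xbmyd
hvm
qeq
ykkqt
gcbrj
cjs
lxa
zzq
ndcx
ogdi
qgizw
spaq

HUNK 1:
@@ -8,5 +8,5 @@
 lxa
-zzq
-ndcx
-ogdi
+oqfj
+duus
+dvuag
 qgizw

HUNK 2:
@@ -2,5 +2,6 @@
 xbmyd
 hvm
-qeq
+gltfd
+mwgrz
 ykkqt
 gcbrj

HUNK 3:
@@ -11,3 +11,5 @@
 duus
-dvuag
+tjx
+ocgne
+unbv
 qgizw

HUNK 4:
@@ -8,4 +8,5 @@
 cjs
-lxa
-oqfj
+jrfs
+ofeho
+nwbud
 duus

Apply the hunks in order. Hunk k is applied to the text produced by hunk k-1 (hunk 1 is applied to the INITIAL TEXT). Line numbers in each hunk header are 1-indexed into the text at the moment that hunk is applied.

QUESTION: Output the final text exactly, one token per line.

Hunk 1: at line 8 remove [zzq,ndcx,ogdi] add [oqfj,duus,dvuag] -> 13 lines: lmtla xbmyd hvm qeq ykkqt gcbrj cjs lxa oqfj duus dvuag qgizw spaq
Hunk 2: at line 2 remove [qeq] add [gltfd,mwgrz] -> 14 lines: lmtla xbmyd hvm gltfd mwgrz ykkqt gcbrj cjs lxa oqfj duus dvuag qgizw spaq
Hunk 3: at line 11 remove [dvuag] add [tjx,ocgne,unbv] -> 16 lines: lmtla xbmyd hvm gltfd mwgrz ykkqt gcbrj cjs lxa oqfj duus tjx ocgne unbv qgizw spaq
Hunk 4: at line 8 remove [lxa,oqfj] add [jrfs,ofeho,nwbud] -> 17 lines: lmtla xbmyd hvm gltfd mwgrz ykkqt gcbrj cjs jrfs ofeho nwbud duus tjx ocgne unbv qgizw spaq

Answer: lmtla
xbmyd
hvm
gltfd
mwgrz
ykkqt
gcbrj
cjs
jrfs
ofeho
nwbud
duus
tjx
ocgne
unbv
qgizw
spaq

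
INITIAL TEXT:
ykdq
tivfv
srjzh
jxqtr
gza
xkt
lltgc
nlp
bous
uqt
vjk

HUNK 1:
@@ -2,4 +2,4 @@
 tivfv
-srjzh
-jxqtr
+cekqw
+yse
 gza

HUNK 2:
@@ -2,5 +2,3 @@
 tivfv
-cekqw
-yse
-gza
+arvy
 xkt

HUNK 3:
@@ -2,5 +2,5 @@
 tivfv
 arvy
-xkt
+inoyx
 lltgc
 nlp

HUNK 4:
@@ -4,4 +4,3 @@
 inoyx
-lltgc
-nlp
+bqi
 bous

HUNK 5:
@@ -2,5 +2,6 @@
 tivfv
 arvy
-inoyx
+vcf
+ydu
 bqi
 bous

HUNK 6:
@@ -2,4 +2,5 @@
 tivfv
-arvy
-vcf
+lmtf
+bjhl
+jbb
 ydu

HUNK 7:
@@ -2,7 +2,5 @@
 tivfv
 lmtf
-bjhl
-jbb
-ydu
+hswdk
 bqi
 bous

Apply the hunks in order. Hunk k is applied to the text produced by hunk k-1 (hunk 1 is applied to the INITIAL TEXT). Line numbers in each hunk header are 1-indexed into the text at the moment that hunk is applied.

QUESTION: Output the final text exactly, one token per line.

Answer: ykdq
tivfv
lmtf
hswdk
bqi
bous
uqt
vjk

Derivation:
Hunk 1: at line 2 remove [srjzh,jxqtr] add [cekqw,yse] -> 11 lines: ykdq tivfv cekqw yse gza xkt lltgc nlp bous uqt vjk
Hunk 2: at line 2 remove [cekqw,yse,gza] add [arvy] -> 9 lines: ykdq tivfv arvy xkt lltgc nlp bous uqt vjk
Hunk 3: at line 2 remove [xkt] add [inoyx] -> 9 lines: ykdq tivfv arvy inoyx lltgc nlp bous uqt vjk
Hunk 4: at line 4 remove [lltgc,nlp] add [bqi] -> 8 lines: ykdq tivfv arvy inoyx bqi bous uqt vjk
Hunk 5: at line 2 remove [inoyx] add [vcf,ydu] -> 9 lines: ykdq tivfv arvy vcf ydu bqi bous uqt vjk
Hunk 6: at line 2 remove [arvy,vcf] add [lmtf,bjhl,jbb] -> 10 lines: ykdq tivfv lmtf bjhl jbb ydu bqi bous uqt vjk
Hunk 7: at line 2 remove [bjhl,jbb,ydu] add [hswdk] -> 8 lines: ykdq tivfv lmtf hswdk bqi bous uqt vjk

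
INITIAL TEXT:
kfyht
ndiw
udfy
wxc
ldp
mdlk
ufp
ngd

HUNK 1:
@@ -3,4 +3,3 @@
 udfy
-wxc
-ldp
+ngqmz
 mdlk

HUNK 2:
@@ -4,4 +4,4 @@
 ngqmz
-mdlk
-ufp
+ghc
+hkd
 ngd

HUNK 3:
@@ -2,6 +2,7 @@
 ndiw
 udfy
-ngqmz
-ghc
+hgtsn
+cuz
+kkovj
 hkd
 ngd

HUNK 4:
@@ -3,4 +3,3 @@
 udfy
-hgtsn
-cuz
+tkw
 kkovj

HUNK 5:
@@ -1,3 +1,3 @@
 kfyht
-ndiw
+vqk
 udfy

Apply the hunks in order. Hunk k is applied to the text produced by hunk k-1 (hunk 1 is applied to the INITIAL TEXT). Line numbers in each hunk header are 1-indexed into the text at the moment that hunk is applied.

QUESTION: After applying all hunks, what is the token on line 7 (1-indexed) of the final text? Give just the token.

Hunk 1: at line 3 remove [wxc,ldp] add [ngqmz] -> 7 lines: kfyht ndiw udfy ngqmz mdlk ufp ngd
Hunk 2: at line 4 remove [mdlk,ufp] add [ghc,hkd] -> 7 lines: kfyht ndiw udfy ngqmz ghc hkd ngd
Hunk 3: at line 2 remove [ngqmz,ghc] add [hgtsn,cuz,kkovj] -> 8 lines: kfyht ndiw udfy hgtsn cuz kkovj hkd ngd
Hunk 4: at line 3 remove [hgtsn,cuz] add [tkw] -> 7 lines: kfyht ndiw udfy tkw kkovj hkd ngd
Hunk 5: at line 1 remove [ndiw] add [vqk] -> 7 lines: kfyht vqk udfy tkw kkovj hkd ngd
Final line 7: ngd

Answer: ngd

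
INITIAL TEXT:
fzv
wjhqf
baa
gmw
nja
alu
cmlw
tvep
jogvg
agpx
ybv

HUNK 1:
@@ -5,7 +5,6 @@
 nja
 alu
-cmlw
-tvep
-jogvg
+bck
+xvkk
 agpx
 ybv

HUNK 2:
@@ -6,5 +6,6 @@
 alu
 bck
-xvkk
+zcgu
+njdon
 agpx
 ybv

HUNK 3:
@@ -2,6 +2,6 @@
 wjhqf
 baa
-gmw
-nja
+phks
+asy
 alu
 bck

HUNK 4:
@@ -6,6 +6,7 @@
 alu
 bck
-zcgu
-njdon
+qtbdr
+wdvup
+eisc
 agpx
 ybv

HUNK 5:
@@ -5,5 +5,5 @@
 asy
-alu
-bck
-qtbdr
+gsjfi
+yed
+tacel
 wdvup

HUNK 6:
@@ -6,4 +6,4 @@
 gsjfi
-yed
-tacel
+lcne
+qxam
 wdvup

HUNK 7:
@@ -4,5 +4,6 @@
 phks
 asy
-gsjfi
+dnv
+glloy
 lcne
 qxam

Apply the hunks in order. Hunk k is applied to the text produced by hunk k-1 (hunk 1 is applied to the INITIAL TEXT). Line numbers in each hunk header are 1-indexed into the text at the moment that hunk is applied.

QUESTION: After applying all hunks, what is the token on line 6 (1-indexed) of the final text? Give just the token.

Hunk 1: at line 5 remove [cmlw,tvep,jogvg] add [bck,xvkk] -> 10 lines: fzv wjhqf baa gmw nja alu bck xvkk agpx ybv
Hunk 2: at line 6 remove [xvkk] add [zcgu,njdon] -> 11 lines: fzv wjhqf baa gmw nja alu bck zcgu njdon agpx ybv
Hunk 3: at line 2 remove [gmw,nja] add [phks,asy] -> 11 lines: fzv wjhqf baa phks asy alu bck zcgu njdon agpx ybv
Hunk 4: at line 6 remove [zcgu,njdon] add [qtbdr,wdvup,eisc] -> 12 lines: fzv wjhqf baa phks asy alu bck qtbdr wdvup eisc agpx ybv
Hunk 5: at line 5 remove [alu,bck,qtbdr] add [gsjfi,yed,tacel] -> 12 lines: fzv wjhqf baa phks asy gsjfi yed tacel wdvup eisc agpx ybv
Hunk 6: at line 6 remove [yed,tacel] add [lcne,qxam] -> 12 lines: fzv wjhqf baa phks asy gsjfi lcne qxam wdvup eisc agpx ybv
Hunk 7: at line 4 remove [gsjfi] add [dnv,glloy] -> 13 lines: fzv wjhqf baa phks asy dnv glloy lcne qxam wdvup eisc agpx ybv
Final line 6: dnv

Answer: dnv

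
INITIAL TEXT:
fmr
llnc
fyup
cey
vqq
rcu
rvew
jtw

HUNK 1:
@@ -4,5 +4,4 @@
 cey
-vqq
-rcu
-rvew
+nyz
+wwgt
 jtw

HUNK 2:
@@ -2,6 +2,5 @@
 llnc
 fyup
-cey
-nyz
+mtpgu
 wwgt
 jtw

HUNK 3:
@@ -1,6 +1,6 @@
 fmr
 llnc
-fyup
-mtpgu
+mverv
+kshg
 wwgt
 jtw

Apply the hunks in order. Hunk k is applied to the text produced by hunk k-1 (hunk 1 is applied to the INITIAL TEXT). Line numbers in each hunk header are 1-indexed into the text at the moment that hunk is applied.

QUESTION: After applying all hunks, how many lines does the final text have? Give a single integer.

Hunk 1: at line 4 remove [vqq,rcu,rvew] add [nyz,wwgt] -> 7 lines: fmr llnc fyup cey nyz wwgt jtw
Hunk 2: at line 2 remove [cey,nyz] add [mtpgu] -> 6 lines: fmr llnc fyup mtpgu wwgt jtw
Hunk 3: at line 1 remove [fyup,mtpgu] add [mverv,kshg] -> 6 lines: fmr llnc mverv kshg wwgt jtw
Final line count: 6

Answer: 6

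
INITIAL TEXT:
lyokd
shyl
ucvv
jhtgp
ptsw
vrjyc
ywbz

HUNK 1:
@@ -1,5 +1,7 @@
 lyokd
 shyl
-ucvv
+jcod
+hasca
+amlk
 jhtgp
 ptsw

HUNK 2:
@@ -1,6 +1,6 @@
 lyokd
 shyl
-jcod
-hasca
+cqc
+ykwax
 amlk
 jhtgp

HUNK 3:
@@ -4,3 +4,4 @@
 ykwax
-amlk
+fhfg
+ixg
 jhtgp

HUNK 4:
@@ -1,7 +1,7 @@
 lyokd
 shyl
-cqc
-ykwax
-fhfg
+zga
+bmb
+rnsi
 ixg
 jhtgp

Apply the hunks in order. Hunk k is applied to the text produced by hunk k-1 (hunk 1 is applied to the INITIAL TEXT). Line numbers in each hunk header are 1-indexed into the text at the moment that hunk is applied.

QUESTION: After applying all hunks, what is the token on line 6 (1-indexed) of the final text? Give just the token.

Answer: ixg

Derivation:
Hunk 1: at line 1 remove [ucvv] add [jcod,hasca,amlk] -> 9 lines: lyokd shyl jcod hasca amlk jhtgp ptsw vrjyc ywbz
Hunk 2: at line 1 remove [jcod,hasca] add [cqc,ykwax] -> 9 lines: lyokd shyl cqc ykwax amlk jhtgp ptsw vrjyc ywbz
Hunk 3: at line 4 remove [amlk] add [fhfg,ixg] -> 10 lines: lyokd shyl cqc ykwax fhfg ixg jhtgp ptsw vrjyc ywbz
Hunk 4: at line 1 remove [cqc,ykwax,fhfg] add [zga,bmb,rnsi] -> 10 lines: lyokd shyl zga bmb rnsi ixg jhtgp ptsw vrjyc ywbz
Final line 6: ixg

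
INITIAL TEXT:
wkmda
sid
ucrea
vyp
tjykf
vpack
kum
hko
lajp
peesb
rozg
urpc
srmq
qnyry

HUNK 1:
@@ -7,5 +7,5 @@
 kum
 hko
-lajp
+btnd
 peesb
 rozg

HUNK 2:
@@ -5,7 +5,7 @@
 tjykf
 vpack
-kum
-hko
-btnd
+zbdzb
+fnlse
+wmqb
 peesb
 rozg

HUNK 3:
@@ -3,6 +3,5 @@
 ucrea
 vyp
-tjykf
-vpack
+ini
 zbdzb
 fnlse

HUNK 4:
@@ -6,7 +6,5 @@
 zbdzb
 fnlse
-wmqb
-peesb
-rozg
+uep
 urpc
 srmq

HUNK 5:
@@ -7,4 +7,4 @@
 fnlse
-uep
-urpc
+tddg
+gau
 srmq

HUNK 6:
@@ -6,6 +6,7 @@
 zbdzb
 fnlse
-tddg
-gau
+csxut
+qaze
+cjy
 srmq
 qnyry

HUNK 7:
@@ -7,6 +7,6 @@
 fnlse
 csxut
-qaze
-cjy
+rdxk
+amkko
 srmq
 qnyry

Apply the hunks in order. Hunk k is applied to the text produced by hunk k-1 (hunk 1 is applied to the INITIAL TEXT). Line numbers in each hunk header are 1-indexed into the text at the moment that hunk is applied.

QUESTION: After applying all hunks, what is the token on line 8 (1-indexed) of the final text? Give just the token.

Answer: csxut

Derivation:
Hunk 1: at line 7 remove [lajp] add [btnd] -> 14 lines: wkmda sid ucrea vyp tjykf vpack kum hko btnd peesb rozg urpc srmq qnyry
Hunk 2: at line 5 remove [kum,hko,btnd] add [zbdzb,fnlse,wmqb] -> 14 lines: wkmda sid ucrea vyp tjykf vpack zbdzb fnlse wmqb peesb rozg urpc srmq qnyry
Hunk 3: at line 3 remove [tjykf,vpack] add [ini] -> 13 lines: wkmda sid ucrea vyp ini zbdzb fnlse wmqb peesb rozg urpc srmq qnyry
Hunk 4: at line 6 remove [wmqb,peesb,rozg] add [uep] -> 11 lines: wkmda sid ucrea vyp ini zbdzb fnlse uep urpc srmq qnyry
Hunk 5: at line 7 remove [uep,urpc] add [tddg,gau] -> 11 lines: wkmda sid ucrea vyp ini zbdzb fnlse tddg gau srmq qnyry
Hunk 6: at line 6 remove [tddg,gau] add [csxut,qaze,cjy] -> 12 lines: wkmda sid ucrea vyp ini zbdzb fnlse csxut qaze cjy srmq qnyry
Hunk 7: at line 7 remove [qaze,cjy] add [rdxk,amkko] -> 12 lines: wkmda sid ucrea vyp ini zbdzb fnlse csxut rdxk amkko srmq qnyry
Final line 8: csxut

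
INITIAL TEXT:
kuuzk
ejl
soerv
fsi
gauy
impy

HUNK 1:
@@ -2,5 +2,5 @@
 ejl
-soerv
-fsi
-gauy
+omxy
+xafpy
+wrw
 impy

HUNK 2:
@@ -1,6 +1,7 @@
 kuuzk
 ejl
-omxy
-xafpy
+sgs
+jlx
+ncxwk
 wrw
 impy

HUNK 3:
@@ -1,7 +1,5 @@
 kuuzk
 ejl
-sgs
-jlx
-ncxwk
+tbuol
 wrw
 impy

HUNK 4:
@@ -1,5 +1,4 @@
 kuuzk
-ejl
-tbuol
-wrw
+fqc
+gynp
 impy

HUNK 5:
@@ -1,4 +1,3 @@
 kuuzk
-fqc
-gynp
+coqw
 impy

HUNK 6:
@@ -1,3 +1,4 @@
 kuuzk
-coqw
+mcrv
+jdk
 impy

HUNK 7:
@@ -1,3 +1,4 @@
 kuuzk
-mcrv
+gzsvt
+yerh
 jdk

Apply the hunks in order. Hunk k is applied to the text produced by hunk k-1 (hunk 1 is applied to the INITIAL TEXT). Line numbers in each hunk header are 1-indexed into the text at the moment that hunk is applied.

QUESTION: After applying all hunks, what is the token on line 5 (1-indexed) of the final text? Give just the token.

Answer: impy

Derivation:
Hunk 1: at line 2 remove [soerv,fsi,gauy] add [omxy,xafpy,wrw] -> 6 lines: kuuzk ejl omxy xafpy wrw impy
Hunk 2: at line 1 remove [omxy,xafpy] add [sgs,jlx,ncxwk] -> 7 lines: kuuzk ejl sgs jlx ncxwk wrw impy
Hunk 3: at line 1 remove [sgs,jlx,ncxwk] add [tbuol] -> 5 lines: kuuzk ejl tbuol wrw impy
Hunk 4: at line 1 remove [ejl,tbuol,wrw] add [fqc,gynp] -> 4 lines: kuuzk fqc gynp impy
Hunk 5: at line 1 remove [fqc,gynp] add [coqw] -> 3 lines: kuuzk coqw impy
Hunk 6: at line 1 remove [coqw] add [mcrv,jdk] -> 4 lines: kuuzk mcrv jdk impy
Hunk 7: at line 1 remove [mcrv] add [gzsvt,yerh] -> 5 lines: kuuzk gzsvt yerh jdk impy
Final line 5: impy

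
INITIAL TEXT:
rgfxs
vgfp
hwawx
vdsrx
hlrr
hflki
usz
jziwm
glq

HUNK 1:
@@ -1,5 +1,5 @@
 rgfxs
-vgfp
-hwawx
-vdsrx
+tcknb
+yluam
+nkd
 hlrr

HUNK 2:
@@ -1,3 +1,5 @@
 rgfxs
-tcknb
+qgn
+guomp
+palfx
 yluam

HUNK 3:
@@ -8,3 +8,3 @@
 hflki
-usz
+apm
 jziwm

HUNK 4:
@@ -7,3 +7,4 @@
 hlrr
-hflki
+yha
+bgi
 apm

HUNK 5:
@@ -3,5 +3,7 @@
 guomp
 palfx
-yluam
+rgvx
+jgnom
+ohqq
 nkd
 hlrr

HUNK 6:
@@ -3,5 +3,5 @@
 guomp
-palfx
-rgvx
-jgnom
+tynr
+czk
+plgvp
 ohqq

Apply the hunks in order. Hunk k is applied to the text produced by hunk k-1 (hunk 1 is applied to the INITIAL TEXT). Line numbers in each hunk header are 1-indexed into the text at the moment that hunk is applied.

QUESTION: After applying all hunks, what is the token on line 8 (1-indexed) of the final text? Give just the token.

Hunk 1: at line 1 remove [vgfp,hwawx,vdsrx] add [tcknb,yluam,nkd] -> 9 lines: rgfxs tcknb yluam nkd hlrr hflki usz jziwm glq
Hunk 2: at line 1 remove [tcknb] add [qgn,guomp,palfx] -> 11 lines: rgfxs qgn guomp palfx yluam nkd hlrr hflki usz jziwm glq
Hunk 3: at line 8 remove [usz] add [apm] -> 11 lines: rgfxs qgn guomp palfx yluam nkd hlrr hflki apm jziwm glq
Hunk 4: at line 7 remove [hflki] add [yha,bgi] -> 12 lines: rgfxs qgn guomp palfx yluam nkd hlrr yha bgi apm jziwm glq
Hunk 5: at line 3 remove [yluam] add [rgvx,jgnom,ohqq] -> 14 lines: rgfxs qgn guomp palfx rgvx jgnom ohqq nkd hlrr yha bgi apm jziwm glq
Hunk 6: at line 3 remove [palfx,rgvx,jgnom] add [tynr,czk,plgvp] -> 14 lines: rgfxs qgn guomp tynr czk plgvp ohqq nkd hlrr yha bgi apm jziwm glq
Final line 8: nkd

Answer: nkd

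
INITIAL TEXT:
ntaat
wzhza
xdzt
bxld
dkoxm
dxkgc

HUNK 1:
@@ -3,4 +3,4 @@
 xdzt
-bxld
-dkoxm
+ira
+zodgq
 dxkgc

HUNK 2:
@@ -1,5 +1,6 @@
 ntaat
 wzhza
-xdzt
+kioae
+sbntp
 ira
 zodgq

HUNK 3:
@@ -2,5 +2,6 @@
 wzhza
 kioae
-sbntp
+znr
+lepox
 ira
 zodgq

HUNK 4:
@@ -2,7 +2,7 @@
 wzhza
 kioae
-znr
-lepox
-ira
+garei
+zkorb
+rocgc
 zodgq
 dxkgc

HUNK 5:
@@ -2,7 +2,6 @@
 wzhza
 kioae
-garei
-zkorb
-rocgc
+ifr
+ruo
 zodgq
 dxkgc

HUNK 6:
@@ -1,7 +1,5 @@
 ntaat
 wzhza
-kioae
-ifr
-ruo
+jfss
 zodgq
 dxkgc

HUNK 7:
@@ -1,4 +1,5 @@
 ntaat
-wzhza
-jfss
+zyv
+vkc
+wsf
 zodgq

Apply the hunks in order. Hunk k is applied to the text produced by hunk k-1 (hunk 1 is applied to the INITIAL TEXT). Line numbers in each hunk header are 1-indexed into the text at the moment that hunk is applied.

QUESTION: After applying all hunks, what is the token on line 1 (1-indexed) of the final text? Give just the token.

Hunk 1: at line 3 remove [bxld,dkoxm] add [ira,zodgq] -> 6 lines: ntaat wzhza xdzt ira zodgq dxkgc
Hunk 2: at line 1 remove [xdzt] add [kioae,sbntp] -> 7 lines: ntaat wzhza kioae sbntp ira zodgq dxkgc
Hunk 3: at line 2 remove [sbntp] add [znr,lepox] -> 8 lines: ntaat wzhza kioae znr lepox ira zodgq dxkgc
Hunk 4: at line 2 remove [znr,lepox,ira] add [garei,zkorb,rocgc] -> 8 lines: ntaat wzhza kioae garei zkorb rocgc zodgq dxkgc
Hunk 5: at line 2 remove [garei,zkorb,rocgc] add [ifr,ruo] -> 7 lines: ntaat wzhza kioae ifr ruo zodgq dxkgc
Hunk 6: at line 1 remove [kioae,ifr,ruo] add [jfss] -> 5 lines: ntaat wzhza jfss zodgq dxkgc
Hunk 7: at line 1 remove [wzhza,jfss] add [zyv,vkc,wsf] -> 6 lines: ntaat zyv vkc wsf zodgq dxkgc
Final line 1: ntaat

Answer: ntaat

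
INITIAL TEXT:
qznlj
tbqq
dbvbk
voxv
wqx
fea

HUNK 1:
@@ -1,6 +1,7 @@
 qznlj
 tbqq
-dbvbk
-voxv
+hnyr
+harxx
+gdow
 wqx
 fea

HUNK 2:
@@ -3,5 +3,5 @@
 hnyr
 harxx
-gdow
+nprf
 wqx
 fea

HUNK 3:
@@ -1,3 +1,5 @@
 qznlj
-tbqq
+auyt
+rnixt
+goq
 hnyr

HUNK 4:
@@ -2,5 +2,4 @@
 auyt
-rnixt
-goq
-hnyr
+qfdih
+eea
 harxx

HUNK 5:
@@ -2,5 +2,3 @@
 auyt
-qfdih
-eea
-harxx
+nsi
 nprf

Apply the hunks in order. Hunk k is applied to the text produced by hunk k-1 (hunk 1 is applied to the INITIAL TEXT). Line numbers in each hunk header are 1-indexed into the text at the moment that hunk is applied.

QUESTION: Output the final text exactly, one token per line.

Answer: qznlj
auyt
nsi
nprf
wqx
fea

Derivation:
Hunk 1: at line 1 remove [dbvbk,voxv] add [hnyr,harxx,gdow] -> 7 lines: qznlj tbqq hnyr harxx gdow wqx fea
Hunk 2: at line 3 remove [gdow] add [nprf] -> 7 lines: qznlj tbqq hnyr harxx nprf wqx fea
Hunk 3: at line 1 remove [tbqq] add [auyt,rnixt,goq] -> 9 lines: qznlj auyt rnixt goq hnyr harxx nprf wqx fea
Hunk 4: at line 2 remove [rnixt,goq,hnyr] add [qfdih,eea] -> 8 lines: qznlj auyt qfdih eea harxx nprf wqx fea
Hunk 5: at line 2 remove [qfdih,eea,harxx] add [nsi] -> 6 lines: qznlj auyt nsi nprf wqx fea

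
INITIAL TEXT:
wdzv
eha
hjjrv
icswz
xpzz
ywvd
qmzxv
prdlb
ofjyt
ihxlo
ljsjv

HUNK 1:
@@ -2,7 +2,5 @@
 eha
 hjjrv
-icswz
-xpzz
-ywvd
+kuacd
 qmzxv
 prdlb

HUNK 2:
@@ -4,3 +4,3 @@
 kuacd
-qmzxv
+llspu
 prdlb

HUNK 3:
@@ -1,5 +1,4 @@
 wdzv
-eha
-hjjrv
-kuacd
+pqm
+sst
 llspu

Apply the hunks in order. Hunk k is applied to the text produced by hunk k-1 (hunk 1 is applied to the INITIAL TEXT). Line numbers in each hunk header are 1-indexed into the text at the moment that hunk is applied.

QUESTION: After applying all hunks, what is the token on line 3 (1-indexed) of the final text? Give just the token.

Answer: sst

Derivation:
Hunk 1: at line 2 remove [icswz,xpzz,ywvd] add [kuacd] -> 9 lines: wdzv eha hjjrv kuacd qmzxv prdlb ofjyt ihxlo ljsjv
Hunk 2: at line 4 remove [qmzxv] add [llspu] -> 9 lines: wdzv eha hjjrv kuacd llspu prdlb ofjyt ihxlo ljsjv
Hunk 3: at line 1 remove [eha,hjjrv,kuacd] add [pqm,sst] -> 8 lines: wdzv pqm sst llspu prdlb ofjyt ihxlo ljsjv
Final line 3: sst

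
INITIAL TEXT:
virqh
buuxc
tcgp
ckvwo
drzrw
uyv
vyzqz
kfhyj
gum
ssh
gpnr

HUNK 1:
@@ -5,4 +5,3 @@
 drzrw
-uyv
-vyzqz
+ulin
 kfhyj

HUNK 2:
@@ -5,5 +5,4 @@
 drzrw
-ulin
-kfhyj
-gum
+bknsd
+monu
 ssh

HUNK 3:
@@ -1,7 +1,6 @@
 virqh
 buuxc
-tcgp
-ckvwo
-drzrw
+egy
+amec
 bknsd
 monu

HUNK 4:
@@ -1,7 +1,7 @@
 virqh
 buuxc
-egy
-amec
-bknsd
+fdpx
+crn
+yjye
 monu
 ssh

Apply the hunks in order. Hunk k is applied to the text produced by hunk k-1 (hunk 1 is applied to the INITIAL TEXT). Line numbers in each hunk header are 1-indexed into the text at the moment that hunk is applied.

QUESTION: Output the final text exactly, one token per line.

Hunk 1: at line 5 remove [uyv,vyzqz] add [ulin] -> 10 lines: virqh buuxc tcgp ckvwo drzrw ulin kfhyj gum ssh gpnr
Hunk 2: at line 5 remove [ulin,kfhyj,gum] add [bknsd,monu] -> 9 lines: virqh buuxc tcgp ckvwo drzrw bknsd monu ssh gpnr
Hunk 3: at line 1 remove [tcgp,ckvwo,drzrw] add [egy,amec] -> 8 lines: virqh buuxc egy amec bknsd monu ssh gpnr
Hunk 4: at line 1 remove [egy,amec,bknsd] add [fdpx,crn,yjye] -> 8 lines: virqh buuxc fdpx crn yjye monu ssh gpnr

Answer: virqh
buuxc
fdpx
crn
yjye
monu
ssh
gpnr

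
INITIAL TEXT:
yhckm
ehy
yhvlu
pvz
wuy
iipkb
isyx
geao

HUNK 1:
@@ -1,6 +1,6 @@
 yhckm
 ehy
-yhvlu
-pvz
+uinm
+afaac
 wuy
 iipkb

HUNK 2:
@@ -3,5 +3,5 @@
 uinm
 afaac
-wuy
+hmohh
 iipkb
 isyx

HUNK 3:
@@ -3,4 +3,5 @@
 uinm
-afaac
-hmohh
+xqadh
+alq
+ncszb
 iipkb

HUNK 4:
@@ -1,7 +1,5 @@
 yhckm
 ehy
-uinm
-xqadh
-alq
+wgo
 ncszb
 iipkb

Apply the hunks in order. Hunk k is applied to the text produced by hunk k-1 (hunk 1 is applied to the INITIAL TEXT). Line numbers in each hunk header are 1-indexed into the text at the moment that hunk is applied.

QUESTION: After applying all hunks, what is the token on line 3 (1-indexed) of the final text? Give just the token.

Hunk 1: at line 1 remove [yhvlu,pvz] add [uinm,afaac] -> 8 lines: yhckm ehy uinm afaac wuy iipkb isyx geao
Hunk 2: at line 3 remove [wuy] add [hmohh] -> 8 lines: yhckm ehy uinm afaac hmohh iipkb isyx geao
Hunk 3: at line 3 remove [afaac,hmohh] add [xqadh,alq,ncszb] -> 9 lines: yhckm ehy uinm xqadh alq ncszb iipkb isyx geao
Hunk 4: at line 1 remove [uinm,xqadh,alq] add [wgo] -> 7 lines: yhckm ehy wgo ncszb iipkb isyx geao
Final line 3: wgo

Answer: wgo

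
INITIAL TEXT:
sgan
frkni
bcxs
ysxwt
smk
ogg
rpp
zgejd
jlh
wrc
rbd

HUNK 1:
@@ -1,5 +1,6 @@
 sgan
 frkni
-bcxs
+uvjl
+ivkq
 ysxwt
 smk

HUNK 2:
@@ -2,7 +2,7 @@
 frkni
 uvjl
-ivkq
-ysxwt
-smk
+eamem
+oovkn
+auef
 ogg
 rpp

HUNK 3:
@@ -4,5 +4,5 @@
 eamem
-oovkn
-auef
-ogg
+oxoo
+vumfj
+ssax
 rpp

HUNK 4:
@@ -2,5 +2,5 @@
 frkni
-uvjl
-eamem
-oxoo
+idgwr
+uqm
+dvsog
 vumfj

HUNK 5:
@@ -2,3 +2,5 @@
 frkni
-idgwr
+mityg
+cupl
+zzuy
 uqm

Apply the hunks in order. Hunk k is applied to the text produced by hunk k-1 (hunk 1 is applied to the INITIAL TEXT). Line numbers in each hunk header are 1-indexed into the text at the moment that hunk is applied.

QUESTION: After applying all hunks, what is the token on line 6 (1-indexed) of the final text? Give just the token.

Hunk 1: at line 1 remove [bcxs] add [uvjl,ivkq] -> 12 lines: sgan frkni uvjl ivkq ysxwt smk ogg rpp zgejd jlh wrc rbd
Hunk 2: at line 2 remove [ivkq,ysxwt,smk] add [eamem,oovkn,auef] -> 12 lines: sgan frkni uvjl eamem oovkn auef ogg rpp zgejd jlh wrc rbd
Hunk 3: at line 4 remove [oovkn,auef,ogg] add [oxoo,vumfj,ssax] -> 12 lines: sgan frkni uvjl eamem oxoo vumfj ssax rpp zgejd jlh wrc rbd
Hunk 4: at line 2 remove [uvjl,eamem,oxoo] add [idgwr,uqm,dvsog] -> 12 lines: sgan frkni idgwr uqm dvsog vumfj ssax rpp zgejd jlh wrc rbd
Hunk 5: at line 2 remove [idgwr] add [mityg,cupl,zzuy] -> 14 lines: sgan frkni mityg cupl zzuy uqm dvsog vumfj ssax rpp zgejd jlh wrc rbd
Final line 6: uqm

Answer: uqm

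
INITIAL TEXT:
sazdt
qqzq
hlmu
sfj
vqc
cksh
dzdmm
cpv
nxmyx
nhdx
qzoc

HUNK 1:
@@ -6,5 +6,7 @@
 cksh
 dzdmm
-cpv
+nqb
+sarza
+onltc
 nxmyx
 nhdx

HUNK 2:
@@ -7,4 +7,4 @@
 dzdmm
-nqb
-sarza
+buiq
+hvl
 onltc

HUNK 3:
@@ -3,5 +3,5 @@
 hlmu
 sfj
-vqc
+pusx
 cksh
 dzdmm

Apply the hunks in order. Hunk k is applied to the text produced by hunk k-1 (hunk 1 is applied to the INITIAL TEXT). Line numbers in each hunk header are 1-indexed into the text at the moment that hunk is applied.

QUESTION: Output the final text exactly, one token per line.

Hunk 1: at line 6 remove [cpv] add [nqb,sarza,onltc] -> 13 lines: sazdt qqzq hlmu sfj vqc cksh dzdmm nqb sarza onltc nxmyx nhdx qzoc
Hunk 2: at line 7 remove [nqb,sarza] add [buiq,hvl] -> 13 lines: sazdt qqzq hlmu sfj vqc cksh dzdmm buiq hvl onltc nxmyx nhdx qzoc
Hunk 3: at line 3 remove [vqc] add [pusx] -> 13 lines: sazdt qqzq hlmu sfj pusx cksh dzdmm buiq hvl onltc nxmyx nhdx qzoc

Answer: sazdt
qqzq
hlmu
sfj
pusx
cksh
dzdmm
buiq
hvl
onltc
nxmyx
nhdx
qzoc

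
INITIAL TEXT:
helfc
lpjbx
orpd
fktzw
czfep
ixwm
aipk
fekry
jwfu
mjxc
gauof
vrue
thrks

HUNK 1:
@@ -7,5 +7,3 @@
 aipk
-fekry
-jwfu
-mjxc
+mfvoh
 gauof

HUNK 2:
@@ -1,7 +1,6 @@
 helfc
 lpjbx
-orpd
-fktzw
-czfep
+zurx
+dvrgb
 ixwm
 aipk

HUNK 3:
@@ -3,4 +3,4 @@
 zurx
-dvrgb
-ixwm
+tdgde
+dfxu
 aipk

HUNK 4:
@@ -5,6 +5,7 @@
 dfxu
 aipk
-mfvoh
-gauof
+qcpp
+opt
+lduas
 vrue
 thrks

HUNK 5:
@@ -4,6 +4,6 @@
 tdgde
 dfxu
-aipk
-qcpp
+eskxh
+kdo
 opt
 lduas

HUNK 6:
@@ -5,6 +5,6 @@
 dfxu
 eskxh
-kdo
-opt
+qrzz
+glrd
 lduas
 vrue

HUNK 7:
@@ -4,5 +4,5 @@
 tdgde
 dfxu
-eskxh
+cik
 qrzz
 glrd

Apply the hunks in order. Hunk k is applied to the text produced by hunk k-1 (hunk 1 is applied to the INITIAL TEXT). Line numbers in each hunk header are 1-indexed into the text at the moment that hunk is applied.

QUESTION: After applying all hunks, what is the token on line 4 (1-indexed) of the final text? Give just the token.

Answer: tdgde

Derivation:
Hunk 1: at line 7 remove [fekry,jwfu,mjxc] add [mfvoh] -> 11 lines: helfc lpjbx orpd fktzw czfep ixwm aipk mfvoh gauof vrue thrks
Hunk 2: at line 1 remove [orpd,fktzw,czfep] add [zurx,dvrgb] -> 10 lines: helfc lpjbx zurx dvrgb ixwm aipk mfvoh gauof vrue thrks
Hunk 3: at line 3 remove [dvrgb,ixwm] add [tdgde,dfxu] -> 10 lines: helfc lpjbx zurx tdgde dfxu aipk mfvoh gauof vrue thrks
Hunk 4: at line 5 remove [mfvoh,gauof] add [qcpp,opt,lduas] -> 11 lines: helfc lpjbx zurx tdgde dfxu aipk qcpp opt lduas vrue thrks
Hunk 5: at line 4 remove [aipk,qcpp] add [eskxh,kdo] -> 11 lines: helfc lpjbx zurx tdgde dfxu eskxh kdo opt lduas vrue thrks
Hunk 6: at line 5 remove [kdo,opt] add [qrzz,glrd] -> 11 lines: helfc lpjbx zurx tdgde dfxu eskxh qrzz glrd lduas vrue thrks
Hunk 7: at line 4 remove [eskxh] add [cik] -> 11 lines: helfc lpjbx zurx tdgde dfxu cik qrzz glrd lduas vrue thrks
Final line 4: tdgde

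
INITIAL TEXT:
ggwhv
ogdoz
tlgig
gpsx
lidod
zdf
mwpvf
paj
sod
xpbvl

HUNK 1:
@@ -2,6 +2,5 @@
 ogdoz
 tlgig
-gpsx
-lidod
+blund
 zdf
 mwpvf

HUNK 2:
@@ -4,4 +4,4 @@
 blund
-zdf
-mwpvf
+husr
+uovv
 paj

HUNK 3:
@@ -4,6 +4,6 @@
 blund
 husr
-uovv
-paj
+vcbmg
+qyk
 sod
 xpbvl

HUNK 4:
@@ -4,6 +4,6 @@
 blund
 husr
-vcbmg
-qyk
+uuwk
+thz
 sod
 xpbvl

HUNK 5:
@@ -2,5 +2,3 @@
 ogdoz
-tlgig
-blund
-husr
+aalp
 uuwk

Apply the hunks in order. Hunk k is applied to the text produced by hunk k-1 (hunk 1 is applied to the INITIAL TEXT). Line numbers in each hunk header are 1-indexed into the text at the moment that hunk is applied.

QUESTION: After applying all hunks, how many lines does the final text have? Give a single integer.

Hunk 1: at line 2 remove [gpsx,lidod] add [blund] -> 9 lines: ggwhv ogdoz tlgig blund zdf mwpvf paj sod xpbvl
Hunk 2: at line 4 remove [zdf,mwpvf] add [husr,uovv] -> 9 lines: ggwhv ogdoz tlgig blund husr uovv paj sod xpbvl
Hunk 3: at line 4 remove [uovv,paj] add [vcbmg,qyk] -> 9 lines: ggwhv ogdoz tlgig blund husr vcbmg qyk sod xpbvl
Hunk 4: at line 4 remove [vcbmg,qyk] add [uuwk,thz] -> 9 lines: ggwhv ogdoz tlgig blund husr uuwk thz sod xpbvl
Hunk 5: at line 2 remove [tlgig,blund,husr] add [aalp] -> 7 lines: ggwhv ogdoz aalp uuwk thz sod xpbvl
Final line count: 7

Answer: 7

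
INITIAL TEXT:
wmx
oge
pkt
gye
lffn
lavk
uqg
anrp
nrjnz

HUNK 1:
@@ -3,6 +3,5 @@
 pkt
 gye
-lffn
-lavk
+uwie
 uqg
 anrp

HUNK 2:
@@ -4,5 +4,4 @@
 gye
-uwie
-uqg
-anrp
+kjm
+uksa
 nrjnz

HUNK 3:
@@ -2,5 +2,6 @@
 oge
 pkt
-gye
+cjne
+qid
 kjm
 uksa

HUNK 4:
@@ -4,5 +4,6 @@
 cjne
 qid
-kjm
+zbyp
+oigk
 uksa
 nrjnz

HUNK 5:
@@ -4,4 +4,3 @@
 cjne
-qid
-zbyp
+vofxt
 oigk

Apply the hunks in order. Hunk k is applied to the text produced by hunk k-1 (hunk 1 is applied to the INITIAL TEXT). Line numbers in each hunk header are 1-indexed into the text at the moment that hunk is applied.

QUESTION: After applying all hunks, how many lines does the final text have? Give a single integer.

Hunk 1: at line 3 remove [lffn,lavk] add [uwie] -> 8 lines: wmx oge pkt gye uwie uqg anrp nrjnz
Hunk 2: at line 4 remove [uwie,uqg,anrp] add [kjm,uksa] -> 7 lines: wmx oge pkt gye kjm uksa nrjnz
Hunk 3: at line 2 remove [gye] add [cjne,qid] -> 8 lines: wmx oge pkt cjne qid kjm uksa nrjnz
Hunk 4: at line 4 remove [kjm] add [zbyp,oigk] -> 9 lines: wmx oge pkt cjne qid zbyp oigk uksa nrjnz
Hunk 5: at line 4 remove [qid,zbyp] add [vofxt] -> 8 lines: wmx oge pkt cjne vofxt oigk uksa nrjnz
Final line count: 8

Answer: 8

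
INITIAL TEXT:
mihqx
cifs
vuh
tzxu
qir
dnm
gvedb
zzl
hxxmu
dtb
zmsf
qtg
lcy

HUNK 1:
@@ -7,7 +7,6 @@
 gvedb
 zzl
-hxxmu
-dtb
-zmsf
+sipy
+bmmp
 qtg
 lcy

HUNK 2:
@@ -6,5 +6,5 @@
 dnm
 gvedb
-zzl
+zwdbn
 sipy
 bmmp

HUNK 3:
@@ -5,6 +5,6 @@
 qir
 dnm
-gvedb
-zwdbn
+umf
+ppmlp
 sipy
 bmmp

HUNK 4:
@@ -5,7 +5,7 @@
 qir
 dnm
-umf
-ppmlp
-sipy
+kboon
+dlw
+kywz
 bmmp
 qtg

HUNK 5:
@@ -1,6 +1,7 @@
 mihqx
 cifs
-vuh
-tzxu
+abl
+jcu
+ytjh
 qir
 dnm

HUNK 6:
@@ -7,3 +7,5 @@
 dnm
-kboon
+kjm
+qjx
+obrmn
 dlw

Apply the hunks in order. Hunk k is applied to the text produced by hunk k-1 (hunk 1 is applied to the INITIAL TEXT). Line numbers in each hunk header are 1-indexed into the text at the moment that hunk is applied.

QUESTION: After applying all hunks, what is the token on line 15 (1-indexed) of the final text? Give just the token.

Answer: lcy

Derivation:
Hunk 1: at line 7 remove [hxxmu,dtb,zmsf] add [sipy,bmmp] -> 12 lines: mihqx cifs vuh tzxu qir dnm gvedb zzl sipy bmmp qtg lcy
Hunk 2: at line 6 remove [zzl] add [zwdbn] -> 12 lines: mihqx cifs vuh tzxu qir dnm gvedb zwdbn sipy bmmp qtg lcy
Hunk 3: at line 5 remove [gvedb,zwdbn] add [umf,ppmlp] -> 12 lines: mihqx cifs vuh tzxu qir dnm umf ppmlp sipy bmmp qtg lcy
Hunk 4: at line 5 remove [umf,ppmlp,sipy] add [kboon,dlw,kywz] -> 12 lines: mihqx cifs vuh tzxu qir dnm kboon dlw kywz bmmp qtg lcy
Hunk 5: at line 1 remove [vuh,tzxu] add [abl,jcu,ytjh] -> 13 lines: mihqx cifs abl jcu ytjh qir dnm kboon dlw kywz bmmp qtg lcy
Hunk 6: at line 7 remove [kboon] add [kjm,qjx,obrmn] -> 15 lines: mihqx cifs abl jcu ytjh qir dnm kjm qjx obrmn dlw kywz bmmp qtg lcy
Final line 15: lcy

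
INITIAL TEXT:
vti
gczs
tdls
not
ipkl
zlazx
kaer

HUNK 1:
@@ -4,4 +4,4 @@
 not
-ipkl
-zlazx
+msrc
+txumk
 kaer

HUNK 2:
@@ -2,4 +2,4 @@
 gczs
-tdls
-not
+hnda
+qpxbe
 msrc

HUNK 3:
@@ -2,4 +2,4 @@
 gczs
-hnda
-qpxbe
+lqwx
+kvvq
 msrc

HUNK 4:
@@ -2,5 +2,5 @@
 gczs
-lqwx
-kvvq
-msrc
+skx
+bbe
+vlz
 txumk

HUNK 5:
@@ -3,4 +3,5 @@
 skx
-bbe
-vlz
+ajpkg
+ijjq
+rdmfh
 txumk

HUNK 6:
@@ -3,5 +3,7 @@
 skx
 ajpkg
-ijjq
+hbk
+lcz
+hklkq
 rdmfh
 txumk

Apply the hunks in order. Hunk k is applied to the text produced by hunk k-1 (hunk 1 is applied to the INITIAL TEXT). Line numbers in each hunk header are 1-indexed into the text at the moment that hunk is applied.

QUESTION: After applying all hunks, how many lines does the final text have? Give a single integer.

Hunk 1: at line 4 remove [ipkl,zlazx] add [msrc,txumk] -> 7 lines: vti gczs tdls not msrc txumk kaer
Hunk 2: at line 2 remove [tdls,not] add [hnda,qpxbe] -> 7 lines: vti gczs hnda qpxbe msrc txumk kaer
Hunk 3: at line 2 remove [hnda,qpxbe] add [lqwx,kvvq] -> 7 lines: vti gczs lqwx kvvq msrc txumk kaer
Hunk 4: at line 2 remove [lqwx,kvvq,msrc] add [skx,bbe,vlz] -> 7 lines: vti gczs skx bbe vlz txumk kaer
Hunk 5: at line 3 remove [bbe,vlz] add [ajpkg,ijjq,rdmfh] -> 8 lines: vti gczs skx ajpkg ijjq rdmfh txumk kaer
Hunk 6: at line 3 remove [ijjq] add [hbk,lcz,hklkq] -> 10 lines: vti gczs skx ajpkg hbk lcz hklkq rdmfh txumk kaer
Final line count: 10

Answer: 10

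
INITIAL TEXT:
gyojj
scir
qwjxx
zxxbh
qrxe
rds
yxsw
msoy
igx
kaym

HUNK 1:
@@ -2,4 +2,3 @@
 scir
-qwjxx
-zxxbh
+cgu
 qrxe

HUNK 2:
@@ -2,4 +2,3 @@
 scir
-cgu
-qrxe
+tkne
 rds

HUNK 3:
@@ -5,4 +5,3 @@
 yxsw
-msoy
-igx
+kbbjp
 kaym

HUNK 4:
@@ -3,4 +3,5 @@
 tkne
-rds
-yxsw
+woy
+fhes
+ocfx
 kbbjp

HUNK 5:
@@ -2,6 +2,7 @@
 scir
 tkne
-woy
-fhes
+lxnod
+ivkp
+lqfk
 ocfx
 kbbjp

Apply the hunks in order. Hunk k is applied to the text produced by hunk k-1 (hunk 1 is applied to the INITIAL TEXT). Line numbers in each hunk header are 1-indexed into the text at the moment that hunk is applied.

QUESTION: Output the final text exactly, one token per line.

Answer: gyojj
scir
tkne
lxnod
ivkp
lqfk
ocfx
kbbjp
kaym

Derivation:
Hunk 1: at line 2 remove [qwjxx,zxxbh] add [cgu] -> 9 lines: gyojj scir cgu qrxe rds yxsw msoy igx kaym
Hunk 2: at line 2 remove [cgu,qrxe] add [tkne] -> 8 lines: gyojj scir tkne rds yxsw msoy igx kaym
Hunk 3: at line 5 remove [msoy,igx] add [kbbjp] -> 7 lines: gyojj scir tkne rds yxsw kbbjp kaym
Hunk 4: at line 3 remove [rds,yxsw] add [woy,fhes,ocfx] -> 8 lines: gyojj scir tkne woy fhes ocfx kbbjp kaym
Hunk 5: at line 2 remove [woy,fhes] add [lxnod,ivkp,lqfk] -> 9 lines: gyojj scir tkne lxnod ivkp lqfk ocfx kbbjp kaym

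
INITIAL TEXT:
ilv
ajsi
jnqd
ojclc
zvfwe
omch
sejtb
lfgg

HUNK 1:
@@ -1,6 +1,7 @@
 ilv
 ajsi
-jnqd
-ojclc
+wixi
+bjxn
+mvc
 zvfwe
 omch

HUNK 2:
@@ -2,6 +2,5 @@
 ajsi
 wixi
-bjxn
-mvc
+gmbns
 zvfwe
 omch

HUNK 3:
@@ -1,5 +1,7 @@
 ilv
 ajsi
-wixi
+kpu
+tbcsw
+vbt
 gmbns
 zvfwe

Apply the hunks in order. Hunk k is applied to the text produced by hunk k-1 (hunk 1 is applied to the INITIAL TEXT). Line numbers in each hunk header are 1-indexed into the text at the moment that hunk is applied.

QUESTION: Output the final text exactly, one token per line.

Hunk 1: at line 1 remove [jnqd,ojclc] add [wixi,bjxn,mvc] -> 9 lines: ilv ajsi wixi bjxn mvc zvfwe omch sejtb lfgg
Hunk 2: at line 2 remove [bjxn,mvc] add [gmbns] -> 8 lines: ilv ajsi wixi gmbns zvfwe omch sejtb lfgg
Hunk 3: at line 1 remove [wixi] add [kpu,tbcsw,vbt] -> 10 lines: ilv ajsi kpu tbcsw vbt gmbns zvfwe omch sejtb lfgg

Answer: ilv
ajsi
kpu
tbcsw
vbt
gmbns
zvfwe
omch
sejtb
lfgg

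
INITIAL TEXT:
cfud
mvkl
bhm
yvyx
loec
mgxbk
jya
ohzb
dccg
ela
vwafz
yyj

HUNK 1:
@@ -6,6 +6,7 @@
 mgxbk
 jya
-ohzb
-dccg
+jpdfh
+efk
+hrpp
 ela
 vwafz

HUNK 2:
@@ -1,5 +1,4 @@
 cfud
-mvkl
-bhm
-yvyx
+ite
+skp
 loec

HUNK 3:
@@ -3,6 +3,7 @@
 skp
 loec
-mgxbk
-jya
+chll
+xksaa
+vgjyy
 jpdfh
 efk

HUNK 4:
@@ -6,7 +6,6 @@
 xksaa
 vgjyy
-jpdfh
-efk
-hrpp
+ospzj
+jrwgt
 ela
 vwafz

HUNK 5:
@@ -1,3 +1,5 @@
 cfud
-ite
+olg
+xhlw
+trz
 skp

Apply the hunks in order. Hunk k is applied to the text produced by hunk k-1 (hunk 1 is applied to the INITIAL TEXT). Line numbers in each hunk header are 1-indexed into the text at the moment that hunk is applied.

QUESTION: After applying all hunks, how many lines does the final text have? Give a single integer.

Answer: 14

Derivation:
Hunk 1: at line 6 remove [ohzb,dccg] add [jpdfh,efk,hrpp] -> 13 lines: cfud mvkl bhm yvyx loec mgxbk jya jpdfh efk hrpp ela vwafz yyj
Hunk 2: at line 1 remove [mvkl,bhm,yvyx] add [ite,skp] -> 12 lines: cfud ite skp loec mgxbk jya jpdfh efk hrpp ela vwafz yyj
Hunk 3: at line 3 remove [mgxbk,jya] add [chll,xksaa,vgjyy] -> 13 lines: cfud ite skp loec chll xksaa vgjyy jpdfh efk hrpp ela vwafz yyj
Hunk 4: at line 6 remove [jpdfh,efk,hrpp] add [ospzj,jrwgt] -> 12 lines: cfud ite skp loec chll xksaa vgjyy ospzj jrwgt ela vwafz yyj
Hunk 5: at line 1 remove [ite] add [olg,xhlw,trz] -> 14 lines: cfud olg xhlw trz skp loec chll xksaa vgjyy ospzj jrwgt ela vwafz yyj
Final line count: 14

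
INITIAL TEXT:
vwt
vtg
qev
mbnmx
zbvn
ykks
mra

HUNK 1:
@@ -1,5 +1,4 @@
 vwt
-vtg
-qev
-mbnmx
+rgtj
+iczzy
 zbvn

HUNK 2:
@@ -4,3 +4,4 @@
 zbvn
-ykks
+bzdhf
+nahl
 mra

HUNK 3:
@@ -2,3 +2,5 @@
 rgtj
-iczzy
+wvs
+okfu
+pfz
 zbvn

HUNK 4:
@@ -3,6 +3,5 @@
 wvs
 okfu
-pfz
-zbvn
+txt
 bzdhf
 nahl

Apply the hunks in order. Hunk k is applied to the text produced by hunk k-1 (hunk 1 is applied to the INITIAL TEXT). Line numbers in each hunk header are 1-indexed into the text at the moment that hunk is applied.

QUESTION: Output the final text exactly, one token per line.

Hunk 1: at line 1 remove [vtg,qev,mbnmx] add [rgtj,iczzy] -> 6 lines: vwt rgtj iczzy zbvn ykks mra
Hunk 2: at line 4 remove [ykks] add [bzdhf,nahl] -> 7 lines: vwt rgtj iczzy zbvn bzdhf nahl mra
Hunk 3: at line 2 remove [iczzy] add [wvs,okfu,pfz] -> 9 lines: vwt rgtj wvs okfu pfz zbvn bzdhf nahl mra
Hunk 4: at line 3 remove [pfz,zbvn] add [txt] -> 8 lines: vwt rgtj wvs okfu txt bzdhf nahl mra

Answer: vwt
rgtj
wvs
okfu
txt
bzdhf
nahl
mra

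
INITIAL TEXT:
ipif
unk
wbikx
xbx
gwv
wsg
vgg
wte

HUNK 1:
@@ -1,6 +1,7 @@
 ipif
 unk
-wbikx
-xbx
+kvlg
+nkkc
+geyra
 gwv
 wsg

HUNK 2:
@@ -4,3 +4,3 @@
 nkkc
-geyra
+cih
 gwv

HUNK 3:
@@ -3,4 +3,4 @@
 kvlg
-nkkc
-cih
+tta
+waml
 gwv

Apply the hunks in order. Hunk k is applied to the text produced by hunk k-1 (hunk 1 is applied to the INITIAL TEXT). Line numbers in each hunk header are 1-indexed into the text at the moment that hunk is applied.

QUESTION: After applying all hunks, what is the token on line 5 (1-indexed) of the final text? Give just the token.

Answer: waml

Derivation:
Hunk 1: at line 1 remove [wbikx,xbx] add [kvlg,nkkc,geyra] -> 9 lines: ipif unk kvlg nkkc geyra gwv wsg vgg wte
Hunk 2: at line 4 remove [geyra] add [cih] -> 9 lines: ipif unk kvlg nkkc cih gwv wsg vgg wte
Hunk 3: at line 3 remove [nkkc,cih] add [tta,waml] -> 9 lines: ipif unk kvlg tta waml gwv wsg vgg wte
Final line 5: waml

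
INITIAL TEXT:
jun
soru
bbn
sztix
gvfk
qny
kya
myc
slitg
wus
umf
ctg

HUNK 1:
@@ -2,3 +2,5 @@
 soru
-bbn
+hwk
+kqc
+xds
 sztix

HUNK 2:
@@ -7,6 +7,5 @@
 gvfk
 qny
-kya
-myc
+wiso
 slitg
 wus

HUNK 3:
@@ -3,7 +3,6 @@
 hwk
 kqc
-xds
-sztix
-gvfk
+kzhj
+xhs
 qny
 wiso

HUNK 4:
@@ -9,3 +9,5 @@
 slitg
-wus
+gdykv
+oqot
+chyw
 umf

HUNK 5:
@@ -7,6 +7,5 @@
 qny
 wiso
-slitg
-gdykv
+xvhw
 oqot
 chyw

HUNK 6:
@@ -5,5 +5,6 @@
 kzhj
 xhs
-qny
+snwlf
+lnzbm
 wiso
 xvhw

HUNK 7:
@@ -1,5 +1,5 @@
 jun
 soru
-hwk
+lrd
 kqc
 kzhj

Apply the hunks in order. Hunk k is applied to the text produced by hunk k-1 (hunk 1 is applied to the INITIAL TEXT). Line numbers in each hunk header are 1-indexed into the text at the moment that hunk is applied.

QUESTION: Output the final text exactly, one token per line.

Answer: jun
soru
lrd
kqc
kzhj
xhs
snwlf
lnzbm
wiso
xvhw
oqot
chyw
umf
ctg

Derivation:
Hunk 1: at line 2 remove [bbn] add [hwk,kqc,xds] -> 14 lines: jun soru hwk kqc xds sztix gvfk qny kya myc slitg wus umf ctg
Hunk 2: at line 7 remove [kya,myc] add [wiso] -> 13 lines: jun soru hwk kqc xds sztix gvfk qny wiso slitg wus umf ctg
Hunk 3: at line 3 remove [xds,sztix,gvfk] add [kzhj,xhs] -> 12 lines: jun soru hwk kqc kzhj xhs qny wiso slitg wus umf ctg
Hunk 4: at line 9 remove [wus] add [gdykv,oqot,chyw] -> 14 lines: jun soru hwk kqc kzhj xhs qny wiso slitg gdykv oqot chyw umf ctg
Hunk 5: at line 7 remove [slitg,gdykv] add [xvhw] -> 13 lines: jun soru hwk kqc kzhj xhs qny wiso xvhw oqot chyw umf ctg
Hunk 6: at line 5 remove [qny] add [snwlf,lnzbm] -> 14 lines: jun soru hwk kqc kzhj xhs snwlf lnzbm wiso xvhw oqot chyw umf ctg
Hunk 7: at line 1 remove [hwk] add [lrd] -> 14 lines: jun soru lrd kqc kzhj xhs snwlf lnzbm wiso xvhw oqot chyw umf ctg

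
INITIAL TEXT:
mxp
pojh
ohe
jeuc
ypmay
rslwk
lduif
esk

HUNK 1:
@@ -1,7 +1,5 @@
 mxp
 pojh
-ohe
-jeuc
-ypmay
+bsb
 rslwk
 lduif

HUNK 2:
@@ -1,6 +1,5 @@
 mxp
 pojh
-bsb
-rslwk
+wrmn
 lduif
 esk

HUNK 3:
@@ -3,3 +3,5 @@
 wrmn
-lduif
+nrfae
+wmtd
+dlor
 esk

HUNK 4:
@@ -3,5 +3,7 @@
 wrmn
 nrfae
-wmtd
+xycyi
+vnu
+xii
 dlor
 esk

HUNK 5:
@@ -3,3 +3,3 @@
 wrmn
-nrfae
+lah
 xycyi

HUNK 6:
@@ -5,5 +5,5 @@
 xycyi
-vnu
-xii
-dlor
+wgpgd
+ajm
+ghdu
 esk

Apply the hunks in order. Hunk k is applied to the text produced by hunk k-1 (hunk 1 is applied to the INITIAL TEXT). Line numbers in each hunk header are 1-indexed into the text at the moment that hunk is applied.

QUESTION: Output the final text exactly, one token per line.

Answer: mxp
pojh
wrmn
lah
xycyi
wgpgd
ajm
ghdu
esk

Derivation:
Hunk 1: at line 1 remove [ohe,jeuc,ypmay] add [bsb] -> 6 lines: mxp pojh bsb rslwk lduif esk
Hunk 2: at line 1 remove [bsb,rslwk] add [wrmn] -> 5 lines: mxp pojh wrmn lduif esk
Hunk 3: at line 3 remove [lduif] add [nrfae,wmtd,dlor] -> 7 lines: mxp pojh wrmn nrfae wmtd dlor esk
Hunk 4: at line 3 remove [wmtd] add [xycyi,vnu,xii] -> 9 lines: mxp pojh wrmn nrfae xycyi vnu xii dlor esk
Hunk 5: at line 3 remove [nrfae] add [lah] -> 9 lines: mxp pojh wrmn lah xycyi vnu xii dlor esk
Hunk 6: at line 5 remove [vnu,xii,dlor] add [wgpgd,ajm,ghdu] -> 9 lines: mxp pojh wrmn lah xycyi wgpgd ajm ghdu esk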